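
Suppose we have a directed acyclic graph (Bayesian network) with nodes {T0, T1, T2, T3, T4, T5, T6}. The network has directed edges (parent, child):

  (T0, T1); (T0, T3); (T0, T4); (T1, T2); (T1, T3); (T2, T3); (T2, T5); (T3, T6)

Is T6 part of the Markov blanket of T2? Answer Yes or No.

No

T2's children: T3, T5.
Parents of T2: T1.
For each child, the remaining parents (spouses of T2):
  parents(T3) \ {T2} = {T0, T1}.
  T5 has no other parent.
MB(T2) = {T0, T1, T3, T5}; T6 is not in this set.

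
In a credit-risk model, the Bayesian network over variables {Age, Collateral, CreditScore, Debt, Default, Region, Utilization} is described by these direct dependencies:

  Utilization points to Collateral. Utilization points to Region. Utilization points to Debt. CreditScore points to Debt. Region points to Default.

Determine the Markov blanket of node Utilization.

{Collateral, CreditScore, Debt, Region}

By definition, MB(Utilization) is built from Utilization's parents, Utilization's children, and the co-parents of Utilization.
Utilization has children Collateral, Debt, Region.
Parents of Utilization: none.
Co-parents of Utilization (other parents of its children):
  Collateral has no other parent.
  Region has no other parent.
  Debt also has parent CreditScore.
So the Markov blanket of Utilization is {Collateral, CreditScore, Debt, Region}.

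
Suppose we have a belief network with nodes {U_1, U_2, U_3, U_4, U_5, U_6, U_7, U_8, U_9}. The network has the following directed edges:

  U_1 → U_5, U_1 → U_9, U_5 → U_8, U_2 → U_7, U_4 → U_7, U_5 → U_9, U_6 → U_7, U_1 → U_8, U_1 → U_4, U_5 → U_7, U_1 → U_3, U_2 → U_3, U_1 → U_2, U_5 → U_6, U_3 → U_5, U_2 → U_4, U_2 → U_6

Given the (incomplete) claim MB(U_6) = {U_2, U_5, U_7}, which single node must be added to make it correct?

Children of U_6: U_7.
U_6 has parents U_2, U_5.
Parents of each child, excluding U_6:
  parents(U_7) \ {U_6} = {U_2, U_4, U_5}.
MB(U_6) = {U_2, U_4, U_5, U_7}.
Comparing with the claimed set, U_4 is missing.

U_4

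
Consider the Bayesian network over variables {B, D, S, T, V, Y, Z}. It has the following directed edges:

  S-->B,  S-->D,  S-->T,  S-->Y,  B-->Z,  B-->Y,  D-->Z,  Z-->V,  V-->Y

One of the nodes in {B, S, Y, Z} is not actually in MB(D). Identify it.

By definition, MB(D) is built from D's parents, D's children, and the co-parents of D.
Pa(D) = {S}.
D has child Z.
Parents of each child, excluding D:
  Z: B
MB(D) = {B, S, Z}.
Y is neither a parent, child, nor co-parent of D, so it does not belong.

Y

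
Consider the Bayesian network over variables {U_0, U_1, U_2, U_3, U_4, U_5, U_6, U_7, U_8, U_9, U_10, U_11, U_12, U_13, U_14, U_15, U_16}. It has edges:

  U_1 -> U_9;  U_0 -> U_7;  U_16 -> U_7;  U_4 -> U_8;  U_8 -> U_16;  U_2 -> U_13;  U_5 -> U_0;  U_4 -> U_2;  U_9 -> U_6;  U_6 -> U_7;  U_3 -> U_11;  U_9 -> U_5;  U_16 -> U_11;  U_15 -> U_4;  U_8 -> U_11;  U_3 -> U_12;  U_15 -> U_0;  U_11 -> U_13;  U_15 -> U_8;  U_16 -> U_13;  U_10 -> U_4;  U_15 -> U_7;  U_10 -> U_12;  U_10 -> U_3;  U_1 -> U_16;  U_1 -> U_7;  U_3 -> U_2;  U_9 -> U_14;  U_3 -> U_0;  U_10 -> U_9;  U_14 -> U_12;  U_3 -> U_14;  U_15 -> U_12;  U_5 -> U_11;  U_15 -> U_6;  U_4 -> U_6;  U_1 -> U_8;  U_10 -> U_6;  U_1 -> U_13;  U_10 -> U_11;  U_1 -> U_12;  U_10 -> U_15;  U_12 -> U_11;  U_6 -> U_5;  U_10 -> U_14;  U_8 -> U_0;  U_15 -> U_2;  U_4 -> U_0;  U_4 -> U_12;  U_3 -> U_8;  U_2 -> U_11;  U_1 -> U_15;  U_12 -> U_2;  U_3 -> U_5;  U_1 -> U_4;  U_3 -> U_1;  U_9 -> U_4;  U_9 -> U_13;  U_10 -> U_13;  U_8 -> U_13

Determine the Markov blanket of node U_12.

{U_1, U_2, U_3, U_4, U_5, U_8, U_10, U_11, U_14, U_15, U_16}

The Markov blanket of a node is its parents, its children, and the other parents of its children.
U_12's parents: U_1, U_3, U_4, U_10, U_14, U_15.
U_12's children: U_2, U_11.
Other parents of U_12's children:
  U_2's other parents are U_3, U_4, U_15.
  parents(U_11) \ {U_12} = {U_2, U_3, U_5, U_8, U_10, U_16}.
Union: {U_1, U_3, U_4, U_10, U_14, U_15} ∪ {U_2, U_11} ∪ {U_2, U_3, U_4, U_5, U_8, U_10, U_15, U_16} = {U_1, U_2, U_3, U_4, U_5, U_8, U_10, U_11, U_14, U_15, U_16}.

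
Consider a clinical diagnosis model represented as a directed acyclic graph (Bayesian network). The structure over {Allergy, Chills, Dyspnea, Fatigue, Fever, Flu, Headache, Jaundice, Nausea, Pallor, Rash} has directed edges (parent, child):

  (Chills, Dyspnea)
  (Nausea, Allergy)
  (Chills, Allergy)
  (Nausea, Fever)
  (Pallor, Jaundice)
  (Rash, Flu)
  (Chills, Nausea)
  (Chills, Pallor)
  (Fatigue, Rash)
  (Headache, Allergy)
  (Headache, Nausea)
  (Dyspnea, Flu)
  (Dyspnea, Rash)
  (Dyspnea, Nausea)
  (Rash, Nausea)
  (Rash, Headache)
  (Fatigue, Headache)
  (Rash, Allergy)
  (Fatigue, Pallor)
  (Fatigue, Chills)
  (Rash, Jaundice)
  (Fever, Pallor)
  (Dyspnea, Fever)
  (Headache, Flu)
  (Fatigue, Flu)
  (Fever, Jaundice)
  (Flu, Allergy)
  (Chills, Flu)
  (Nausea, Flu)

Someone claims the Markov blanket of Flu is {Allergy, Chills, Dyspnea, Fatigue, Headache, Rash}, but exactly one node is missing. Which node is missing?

A node's Markov blanket = Pa ∪ Ch ∪ (parents of Ch other than the node itself).
Pa(Flu) = {Chills, Dyspnea, Fatigue, Headache, Nausea, Rash}.
Ch(Flu) = {Allergy}.
Co-parents of Flu (other parents of its children):
  parents(Allergy) \ {Flu} = {Chills, Headache, Nausea, Rash}.
MB(Flu) = {Allergy, Chills, Dyspnea, Fatigue, Headache, Nausea, Rash}.
Comparing with the claimed set, Nausea is missing.

Nausea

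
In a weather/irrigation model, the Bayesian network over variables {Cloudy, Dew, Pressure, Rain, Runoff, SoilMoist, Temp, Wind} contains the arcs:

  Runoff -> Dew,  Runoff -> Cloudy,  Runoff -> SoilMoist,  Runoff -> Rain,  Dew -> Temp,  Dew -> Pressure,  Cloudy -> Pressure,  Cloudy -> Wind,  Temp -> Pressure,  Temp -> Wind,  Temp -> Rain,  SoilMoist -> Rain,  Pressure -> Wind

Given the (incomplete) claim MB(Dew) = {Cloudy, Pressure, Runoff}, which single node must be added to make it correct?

Temp

Recall MB(v) = parents ∪ children ∪ spouses, where spouses are the other parents of v's children.
Children of Dew: Pressure, Temp.
Dew has parent Runoff.
For each child, the remaining parents (spouses of Dew):
  Temp: —
  Pressure: Cloudy, Temp
MB(Dew) = {Cloudy, Pressure, Runoff, Temp}.
Comparing with the claimed set, Temp is missing.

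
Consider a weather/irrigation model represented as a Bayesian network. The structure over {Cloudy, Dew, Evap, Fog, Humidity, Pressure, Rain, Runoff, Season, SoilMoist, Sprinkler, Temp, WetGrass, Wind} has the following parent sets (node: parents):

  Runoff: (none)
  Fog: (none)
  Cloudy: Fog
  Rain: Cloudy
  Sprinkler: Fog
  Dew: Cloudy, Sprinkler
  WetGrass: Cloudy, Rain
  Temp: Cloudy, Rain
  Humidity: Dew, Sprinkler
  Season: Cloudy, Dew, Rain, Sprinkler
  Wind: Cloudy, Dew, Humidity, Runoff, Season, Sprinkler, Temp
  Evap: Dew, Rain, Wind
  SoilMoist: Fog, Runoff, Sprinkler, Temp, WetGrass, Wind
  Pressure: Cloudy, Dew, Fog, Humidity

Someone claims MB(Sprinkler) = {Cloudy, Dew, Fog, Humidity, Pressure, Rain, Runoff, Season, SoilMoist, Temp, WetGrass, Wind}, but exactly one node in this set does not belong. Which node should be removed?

Pa(Sprinkler) = {Fog}.
Children of Sprinkler: Dew, Humidity, Season, SoilMoist, Wind.
Other parents of Sprinkler's children:
  Dew: Cloudy
  Humidity: Dew
  Season: Cloudy, Dew, Rain
  Wind: Cloudy, Dew, Humidity, Runoff, Season, Temp
  SoilMoist: Fog, Runoff, Temp, WetGrass, Wind
MB(Sprinkler) = {Cloudy, Dew, Fog, Humidity, Rain, Runoff, Season, SoilMoist, Temp, WetGrass, Wind}.
Pressure is neither a parent, child, nor co-parent of Sprinkler, so it does not belong.

Pressure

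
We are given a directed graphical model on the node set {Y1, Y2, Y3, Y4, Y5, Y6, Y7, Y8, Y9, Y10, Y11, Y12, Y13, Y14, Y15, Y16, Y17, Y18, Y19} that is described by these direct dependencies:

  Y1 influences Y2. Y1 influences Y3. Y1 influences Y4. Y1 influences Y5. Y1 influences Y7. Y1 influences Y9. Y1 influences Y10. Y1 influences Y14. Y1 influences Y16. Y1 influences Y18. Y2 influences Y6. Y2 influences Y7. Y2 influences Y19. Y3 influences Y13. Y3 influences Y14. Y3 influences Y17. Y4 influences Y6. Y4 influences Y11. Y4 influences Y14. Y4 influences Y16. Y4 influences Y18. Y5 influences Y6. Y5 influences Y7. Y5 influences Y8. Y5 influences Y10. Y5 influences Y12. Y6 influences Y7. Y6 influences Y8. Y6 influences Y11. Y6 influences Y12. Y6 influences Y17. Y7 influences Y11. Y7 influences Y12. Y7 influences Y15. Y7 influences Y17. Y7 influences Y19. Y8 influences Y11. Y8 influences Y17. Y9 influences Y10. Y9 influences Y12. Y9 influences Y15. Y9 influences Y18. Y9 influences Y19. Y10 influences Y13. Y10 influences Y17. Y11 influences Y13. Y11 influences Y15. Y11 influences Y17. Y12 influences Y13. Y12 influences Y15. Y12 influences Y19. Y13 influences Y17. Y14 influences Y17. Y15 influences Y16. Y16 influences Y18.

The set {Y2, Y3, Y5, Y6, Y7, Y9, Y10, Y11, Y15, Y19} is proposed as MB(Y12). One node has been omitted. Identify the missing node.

Y13

Recall MB(v) = parents ∪ children ∪ spouses, where spouses are the other parents of v's children.
Children of Y12: Y13, Y15, Y19.
Y12's parents: Y5, Y6, Y7, Y9.
Co-parents of Y12 (other parents of its children):
  Y13: Y3, Y10, Y11
  Y15: Y7, Y9, Y11
  Y19: Y2, Y7, Y9
MB(Y12) = {Y2, Y3, Y5, Y6, Y7, Y9, Y10, Y11, Y13, Y15, Y19}.
Comparing with the claimed set, Y13 is missing.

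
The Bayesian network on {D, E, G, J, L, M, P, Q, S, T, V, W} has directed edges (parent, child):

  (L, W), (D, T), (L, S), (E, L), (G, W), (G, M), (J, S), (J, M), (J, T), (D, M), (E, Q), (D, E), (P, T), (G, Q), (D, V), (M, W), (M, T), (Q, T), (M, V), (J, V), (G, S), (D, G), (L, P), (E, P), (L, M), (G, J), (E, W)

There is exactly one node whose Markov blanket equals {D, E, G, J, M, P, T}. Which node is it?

The target node must have every member of {D, E, G, J, M, P, T} as a parent, child, or co-parent, and no others.
Parents of Q: E, G; children: T; co-parents: D, J, M, P.
These exactly cover the given set, so the node is Q.

Q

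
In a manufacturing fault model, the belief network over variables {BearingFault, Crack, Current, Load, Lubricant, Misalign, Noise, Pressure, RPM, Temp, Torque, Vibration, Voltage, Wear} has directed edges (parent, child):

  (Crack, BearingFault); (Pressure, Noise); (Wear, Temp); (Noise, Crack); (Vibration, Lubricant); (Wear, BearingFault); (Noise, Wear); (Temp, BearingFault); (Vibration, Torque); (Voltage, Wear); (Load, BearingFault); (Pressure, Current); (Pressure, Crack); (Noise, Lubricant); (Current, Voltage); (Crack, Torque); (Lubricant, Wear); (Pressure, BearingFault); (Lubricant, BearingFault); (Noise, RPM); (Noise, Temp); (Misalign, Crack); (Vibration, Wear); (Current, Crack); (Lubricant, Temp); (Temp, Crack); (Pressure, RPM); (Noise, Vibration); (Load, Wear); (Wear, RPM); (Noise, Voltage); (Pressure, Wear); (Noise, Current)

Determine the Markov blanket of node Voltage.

The Markov blanket of a node is its parents, its children, and the other parents of its children.
Parents of Voltage: Current, Noise.
Voltage's children: Wear.
Other parents of Voltage's children:
  Wear's other parents are Load, Lubricant, Noise, Pressure, Vibration.
So the Markov blanket of Voltage is {Current, Load, Lubricant, Noise, Pressure, Vibration, Wear}.

{Current, Load, Lubricant, Noise, Pressure, Vibration, Wear}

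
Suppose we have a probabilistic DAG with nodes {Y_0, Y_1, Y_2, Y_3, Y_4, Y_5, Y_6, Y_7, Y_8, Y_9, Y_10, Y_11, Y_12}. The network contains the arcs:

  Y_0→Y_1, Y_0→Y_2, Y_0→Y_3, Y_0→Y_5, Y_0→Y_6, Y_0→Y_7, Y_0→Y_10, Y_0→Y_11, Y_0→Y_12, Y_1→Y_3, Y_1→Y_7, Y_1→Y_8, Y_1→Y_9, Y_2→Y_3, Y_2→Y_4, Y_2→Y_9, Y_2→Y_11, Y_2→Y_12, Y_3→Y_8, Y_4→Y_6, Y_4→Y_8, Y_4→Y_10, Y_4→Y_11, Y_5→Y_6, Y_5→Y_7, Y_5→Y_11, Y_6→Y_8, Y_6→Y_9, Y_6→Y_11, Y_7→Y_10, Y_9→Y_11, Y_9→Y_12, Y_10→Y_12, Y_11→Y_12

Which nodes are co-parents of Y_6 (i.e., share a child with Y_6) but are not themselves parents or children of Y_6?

Children of Y_6: Y_8, Y_9, Y_11.
  Y_8: Y_1, Y_3, Y_4
  Y_9: Y_1, Y_2
  Y_11: Y_0, Y_2, Y_4, Y_5, Y_9
Excluding nodes already adjacent to Y_6 (Y_0, Y_4, Y_5, Y_8, Y_9, Y_11), the co-parent-only contribution is {Y_1, Y_2, Y_3}.

{Y_1, Y_2, Y_3}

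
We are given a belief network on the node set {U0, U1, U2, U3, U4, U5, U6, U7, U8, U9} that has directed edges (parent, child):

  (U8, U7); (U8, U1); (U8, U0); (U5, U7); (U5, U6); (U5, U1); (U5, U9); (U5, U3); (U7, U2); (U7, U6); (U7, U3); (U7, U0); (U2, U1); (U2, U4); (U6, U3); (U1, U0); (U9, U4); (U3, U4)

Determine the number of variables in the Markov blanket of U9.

4

U9's children: U4.
Parents of U9: U5.
Parents of each child, excluding U9:
  U4: U2, U3
MB(U9) = {U2, U3, U4, U5}, which has 4 nodes.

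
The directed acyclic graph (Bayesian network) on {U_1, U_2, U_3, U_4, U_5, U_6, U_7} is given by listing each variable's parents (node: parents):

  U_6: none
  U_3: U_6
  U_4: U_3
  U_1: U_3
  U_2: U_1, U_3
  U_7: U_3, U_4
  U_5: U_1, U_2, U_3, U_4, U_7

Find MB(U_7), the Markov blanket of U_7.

U_7's children: U_5.
U_7 has parents U_3, U_4.
For each child, the remaining parents (spouses of U_7):
  parents(U_5) \ {U_7} = {U_1, U_2, U_3, U_4}.
Union: {U_3, U_4} ∪ {U_5} ∪ {U_1, U_2, U_3, U_4} = {U_1, U_2, U_3, U_4, U_5}.

{U_1, U_2, U_3, U_4, U_5}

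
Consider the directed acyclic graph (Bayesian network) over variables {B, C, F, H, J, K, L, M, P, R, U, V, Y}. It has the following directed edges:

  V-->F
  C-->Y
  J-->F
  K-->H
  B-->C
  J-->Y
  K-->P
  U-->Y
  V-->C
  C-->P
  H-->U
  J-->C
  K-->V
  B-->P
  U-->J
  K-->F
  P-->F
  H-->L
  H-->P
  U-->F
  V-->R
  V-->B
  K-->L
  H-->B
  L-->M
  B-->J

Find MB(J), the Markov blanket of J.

J has parents B, U.
J has children C, F, Y.
Parents of each child, excluding J:
  C also has parents B, V.
  F also has parents K, P, U, V.
  Y also has parents C, U.
MB(J) = {B, C, F, K, P, U, V, Y}.

{B, C, F, K, P, U, V, Y}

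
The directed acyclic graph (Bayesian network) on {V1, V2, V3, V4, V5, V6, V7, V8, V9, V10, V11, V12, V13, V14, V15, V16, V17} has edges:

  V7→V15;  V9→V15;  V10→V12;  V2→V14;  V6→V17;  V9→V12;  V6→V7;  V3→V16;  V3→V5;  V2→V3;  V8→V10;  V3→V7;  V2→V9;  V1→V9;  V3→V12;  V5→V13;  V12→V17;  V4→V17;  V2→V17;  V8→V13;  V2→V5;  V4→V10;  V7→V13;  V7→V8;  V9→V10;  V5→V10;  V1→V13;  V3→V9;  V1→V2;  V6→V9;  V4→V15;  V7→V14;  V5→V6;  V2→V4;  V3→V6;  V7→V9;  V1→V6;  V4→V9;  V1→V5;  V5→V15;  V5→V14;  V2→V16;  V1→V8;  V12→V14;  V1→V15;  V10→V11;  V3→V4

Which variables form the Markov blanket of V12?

A node's Markov blanket = Pa ∪ Ch ∪ (parents of Ch other than the node itself).
Pa(V12) = {V3, V9, V10}.
Children of V12: V14, V17.
Parents of each child, excluding V12:
  V14: V2, V5, V7
  V17: V2, V4, V6
Taking the union gives {V2, V3, V4, V5, V6, V7, V9, V10, V14, V17}.

{V2, V3, V4, V5, V6, V7, V9, V10, V14, V17}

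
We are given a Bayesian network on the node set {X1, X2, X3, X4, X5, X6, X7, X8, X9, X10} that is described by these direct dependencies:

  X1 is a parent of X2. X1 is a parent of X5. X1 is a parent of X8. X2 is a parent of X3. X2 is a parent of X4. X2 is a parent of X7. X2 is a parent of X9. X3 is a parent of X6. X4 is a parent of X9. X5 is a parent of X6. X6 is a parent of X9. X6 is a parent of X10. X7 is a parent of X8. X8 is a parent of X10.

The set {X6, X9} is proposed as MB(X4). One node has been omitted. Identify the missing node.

X2

Ch(X4) = {X9}.
X4's parents: X2.
Parents of each child, excluding X4:
  X9: X2, X6
MB(X4) = {X2, X6, X9}.
Comparing with the claimed set, X2 is missing.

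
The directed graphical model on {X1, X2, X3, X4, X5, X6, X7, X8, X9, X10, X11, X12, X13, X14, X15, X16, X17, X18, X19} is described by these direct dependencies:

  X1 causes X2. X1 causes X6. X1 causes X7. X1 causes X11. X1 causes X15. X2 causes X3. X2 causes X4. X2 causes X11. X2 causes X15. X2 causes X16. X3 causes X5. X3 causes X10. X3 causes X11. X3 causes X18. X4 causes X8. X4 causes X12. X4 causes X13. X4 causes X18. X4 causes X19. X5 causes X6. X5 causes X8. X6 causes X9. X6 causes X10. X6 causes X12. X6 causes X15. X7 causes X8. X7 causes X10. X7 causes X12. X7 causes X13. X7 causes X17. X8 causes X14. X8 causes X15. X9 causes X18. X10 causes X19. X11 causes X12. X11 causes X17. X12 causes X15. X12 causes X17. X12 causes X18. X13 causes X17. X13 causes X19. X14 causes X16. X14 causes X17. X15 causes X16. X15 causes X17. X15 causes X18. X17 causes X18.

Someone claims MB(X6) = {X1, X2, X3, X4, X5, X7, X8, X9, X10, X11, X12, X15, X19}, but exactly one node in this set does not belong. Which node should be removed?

By definition, MB(X6) is built from X6's parents, X6's children, and the co-parents of X6.
Pa(X6) = {X1, X5}.
Ch(X6) = {X9, X10, X12, X15}.
Parents of each child, excluding X6:
  X9 has no other parent.
  X10's other parents are X3, X7.
  X12 also has parents X4, X7, X11.
  parents(X15) \ {X6} = {X1, X2, X8, X12}.
MB(X6) = {X1, X2, X3, X4, X5, X7, X8, X9, X10, X11, X12, X15}.
X19 is neither a parent, child, nor co-parent of X6, so it does not belong.

X19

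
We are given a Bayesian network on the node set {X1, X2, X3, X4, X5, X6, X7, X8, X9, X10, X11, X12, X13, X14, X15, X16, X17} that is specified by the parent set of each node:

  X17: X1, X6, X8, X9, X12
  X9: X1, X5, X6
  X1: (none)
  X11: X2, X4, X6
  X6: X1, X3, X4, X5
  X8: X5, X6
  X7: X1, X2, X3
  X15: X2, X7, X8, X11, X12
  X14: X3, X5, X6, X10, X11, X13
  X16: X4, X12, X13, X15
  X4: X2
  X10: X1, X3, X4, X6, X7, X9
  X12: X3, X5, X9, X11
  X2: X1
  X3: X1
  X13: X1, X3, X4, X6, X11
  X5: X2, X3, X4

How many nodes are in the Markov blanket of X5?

12

The Markov blanket of a node is its parents, its children, and the other parents of its children.
Parents of X5: X2, X3, X4.
X5 has children X6, X8, X9, X12, X14.
Parents of each child, excluding X5:
  X6: X1, X3, X4
  X8: X6
  X9: X1, X6
  X12: X3, X9, X11
  X14: X3, X6, X10, X11, X13
MB(X5) = {X1, X2, X3, X4, X6, X8, X9, X10, X11, X12, X13, X14}, which has 12 nodes.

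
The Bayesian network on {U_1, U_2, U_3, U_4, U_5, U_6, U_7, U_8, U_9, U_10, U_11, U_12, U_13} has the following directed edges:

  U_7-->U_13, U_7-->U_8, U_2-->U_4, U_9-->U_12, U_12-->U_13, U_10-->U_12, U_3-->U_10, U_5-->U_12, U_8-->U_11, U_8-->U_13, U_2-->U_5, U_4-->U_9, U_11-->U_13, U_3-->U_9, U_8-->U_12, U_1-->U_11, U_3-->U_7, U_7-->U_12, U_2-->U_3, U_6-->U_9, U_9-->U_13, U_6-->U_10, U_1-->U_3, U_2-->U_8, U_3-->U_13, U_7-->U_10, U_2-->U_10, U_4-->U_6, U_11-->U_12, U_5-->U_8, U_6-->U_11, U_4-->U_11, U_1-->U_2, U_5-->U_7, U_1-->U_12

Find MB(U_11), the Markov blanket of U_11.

Ch(U_11) = {U_12, U_13}.
Parents of U_11: U_1, U_4, U_6, U_8.
Other parents of U_11's children:
  U_12 also has parents U_1, U_5, U_7, U_8, U_9, U_10.
  parents(U_13) \ {U_11} = {U_3, U_7, U_8, U_9, U_12}.
Union: {U_1, U_4, U_6, U_8} ∪ {U_12, U_13} ∪ {U_1, U_3, U_5, U_7, U_8, U_9, U_10, U_12} = {U_1, U_3, U_4, U_5, U_6, U_7, U_8, U_9, U_10, U_12, U_13}.

{U_1, U_3, U_4, U_5, U_6, U_7, U_8, U_9, U_10, U_12, U_13}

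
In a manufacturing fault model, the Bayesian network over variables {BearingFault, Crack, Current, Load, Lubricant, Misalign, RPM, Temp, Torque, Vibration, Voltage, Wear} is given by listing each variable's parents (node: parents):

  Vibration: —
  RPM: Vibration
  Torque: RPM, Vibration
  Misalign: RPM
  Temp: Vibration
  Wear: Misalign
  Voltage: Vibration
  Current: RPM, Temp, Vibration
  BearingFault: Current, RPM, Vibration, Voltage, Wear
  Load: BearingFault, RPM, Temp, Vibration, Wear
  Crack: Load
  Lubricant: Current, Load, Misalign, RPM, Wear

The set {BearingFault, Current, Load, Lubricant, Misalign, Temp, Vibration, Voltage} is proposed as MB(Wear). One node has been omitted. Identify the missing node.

Pa(Wear) = {Misalign}.
Wear's children: BearingFault, Load, Lubricant.
Co-parents of Wear (other parents of its children):
  BearingFault also has parents Current, RPM, Vibration, Voltage.
  parents(Load) \ {Wear} = {BearingFault, RPM, Temp, Vibration}.
  parents(Lubricant) \ {Wear} = {Current, Load, Misalign, RPM}.
MB(Wear) = {BearingFault, Current, Load, Lubricant, Misalign, RPM, Temp, Vibration, Voltage}.
Comparing with the claimed set, RPM is missing.

RPM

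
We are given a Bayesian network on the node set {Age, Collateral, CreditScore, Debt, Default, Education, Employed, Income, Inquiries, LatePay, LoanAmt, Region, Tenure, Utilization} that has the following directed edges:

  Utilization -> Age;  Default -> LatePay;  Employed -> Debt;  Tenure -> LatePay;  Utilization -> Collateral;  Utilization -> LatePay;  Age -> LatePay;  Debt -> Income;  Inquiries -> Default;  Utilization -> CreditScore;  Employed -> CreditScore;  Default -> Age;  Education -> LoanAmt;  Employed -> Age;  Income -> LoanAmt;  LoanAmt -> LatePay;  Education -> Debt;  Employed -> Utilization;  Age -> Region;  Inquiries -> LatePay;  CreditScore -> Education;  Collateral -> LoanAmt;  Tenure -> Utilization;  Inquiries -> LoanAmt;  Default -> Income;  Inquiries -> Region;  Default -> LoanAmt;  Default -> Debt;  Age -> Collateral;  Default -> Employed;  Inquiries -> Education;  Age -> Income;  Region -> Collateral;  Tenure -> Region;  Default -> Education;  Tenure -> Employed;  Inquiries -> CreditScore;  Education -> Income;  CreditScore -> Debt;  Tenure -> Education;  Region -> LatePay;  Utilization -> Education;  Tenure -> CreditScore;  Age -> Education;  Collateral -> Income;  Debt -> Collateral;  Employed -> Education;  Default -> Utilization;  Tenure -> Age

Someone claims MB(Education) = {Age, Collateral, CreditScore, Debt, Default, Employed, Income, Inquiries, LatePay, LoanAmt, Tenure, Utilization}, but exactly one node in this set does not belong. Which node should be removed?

LatePay

Education's parents: Age, CreditScore, Default, Employed, Inquiries, Tenure, Utilization.
Children of Education: Debt, Income, LoanAmt.
Other parents of Education's children:
  Debt: CreditScore, Default, Employed
  Income: Age, Collateral, Debt, Default
  LoanAmt: Collateral, Default, Income, Inquiries
MB(Education) = {Age, Collateral, CreditScore, Debt, Default, Employed, Income, Inquiries, LoanAmt, Tenure, Utilization}.
LatePay is neither a parent, child, nor co-parent of Education, so it does not belong.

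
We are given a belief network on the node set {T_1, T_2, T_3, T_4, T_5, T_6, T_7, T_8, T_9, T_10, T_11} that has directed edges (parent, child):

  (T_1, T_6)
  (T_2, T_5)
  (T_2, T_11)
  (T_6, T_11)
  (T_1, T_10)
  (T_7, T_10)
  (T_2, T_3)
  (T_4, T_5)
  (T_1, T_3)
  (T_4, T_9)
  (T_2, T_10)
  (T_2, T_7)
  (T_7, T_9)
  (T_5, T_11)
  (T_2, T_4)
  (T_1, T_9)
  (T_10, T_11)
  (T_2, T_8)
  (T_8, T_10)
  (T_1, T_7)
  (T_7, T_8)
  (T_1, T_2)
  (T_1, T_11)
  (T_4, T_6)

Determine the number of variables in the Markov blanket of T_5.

6

T_5 has parents T_2, T_4.
Children of T_5: T_11.
For each child, the remaining parents (spouses of T_5):
  T_11 also has parents T_1, T_2, T_6, T_10.
MB(T_5) = {T_1, T_2, T_4, T_6, T_10, T_11}, which has 6 nodes.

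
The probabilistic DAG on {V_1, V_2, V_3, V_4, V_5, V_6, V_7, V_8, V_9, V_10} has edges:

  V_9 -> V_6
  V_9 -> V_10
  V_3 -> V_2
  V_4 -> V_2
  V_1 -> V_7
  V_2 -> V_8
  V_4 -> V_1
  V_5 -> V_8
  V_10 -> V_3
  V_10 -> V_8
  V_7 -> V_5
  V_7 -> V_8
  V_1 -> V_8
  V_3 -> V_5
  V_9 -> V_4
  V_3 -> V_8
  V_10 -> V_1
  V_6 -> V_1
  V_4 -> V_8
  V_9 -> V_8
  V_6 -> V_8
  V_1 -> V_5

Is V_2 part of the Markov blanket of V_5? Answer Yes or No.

Yes

V_2 is a co-parent of V_5: both are parents of V_8.
So V_2 ∈ MB(V_5).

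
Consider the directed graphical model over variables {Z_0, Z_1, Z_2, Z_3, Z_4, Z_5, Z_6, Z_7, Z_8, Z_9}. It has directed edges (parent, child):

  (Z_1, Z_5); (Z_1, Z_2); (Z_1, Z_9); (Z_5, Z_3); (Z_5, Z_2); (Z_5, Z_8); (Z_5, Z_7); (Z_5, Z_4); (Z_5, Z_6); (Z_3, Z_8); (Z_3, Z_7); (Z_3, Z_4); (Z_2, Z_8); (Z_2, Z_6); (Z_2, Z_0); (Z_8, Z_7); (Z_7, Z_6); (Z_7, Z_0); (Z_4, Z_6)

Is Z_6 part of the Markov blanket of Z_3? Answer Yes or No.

No

Pa(Z_3) = {Z_5}.
Ch(Z_3) = {Z_4, Z_7, Z_8}.
Co-parents of Z_3 (other parents of its children):
  Z_8: Z_2, Z_5
  Z_7: Z_5, Z_8
  Z_4: Z_5
MB(Z_3) = {Z_2, Z_4, Z_5, Z_7, Z_8}; Z_6 is not in this set.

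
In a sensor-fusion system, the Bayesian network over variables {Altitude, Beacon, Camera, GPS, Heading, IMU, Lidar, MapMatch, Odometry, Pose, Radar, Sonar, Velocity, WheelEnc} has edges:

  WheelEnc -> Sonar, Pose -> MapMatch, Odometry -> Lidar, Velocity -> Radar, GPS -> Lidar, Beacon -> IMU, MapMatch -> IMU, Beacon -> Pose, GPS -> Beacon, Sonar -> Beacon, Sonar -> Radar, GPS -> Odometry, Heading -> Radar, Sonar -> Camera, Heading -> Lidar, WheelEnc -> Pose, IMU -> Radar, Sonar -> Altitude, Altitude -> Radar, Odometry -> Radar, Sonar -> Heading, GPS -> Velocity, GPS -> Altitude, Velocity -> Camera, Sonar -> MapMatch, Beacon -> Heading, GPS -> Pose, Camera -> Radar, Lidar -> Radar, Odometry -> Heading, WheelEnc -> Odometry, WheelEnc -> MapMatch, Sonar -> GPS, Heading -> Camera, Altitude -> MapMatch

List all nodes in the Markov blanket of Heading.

The Markov blanket of a node is its parents, its children, and the other parents of its children.
Pa(Heading) = {Beacon, Odometry, Sonar}.
Heading's children: Camera, Lidar, Radar.
Parents of each child, excluding Heading:
  Camera's other parents are Sonar, Velocity.
  Lidar's other parents are GPS, Odometry.
  parents(Radar) \ {Heading} = {Altitude, Camera, IMU, Lidar, Odometry, Sonar, Velocity}.
Taking the union gives {Altitude, Beacon, Camera, GPS, IMU, Lidar, Odometry, Radar, Sonar, Velocity}.

{Altitude, Beacon, Camera, GPS, IMU, Lidar, Odometry, Radar, Sonar, Velocity}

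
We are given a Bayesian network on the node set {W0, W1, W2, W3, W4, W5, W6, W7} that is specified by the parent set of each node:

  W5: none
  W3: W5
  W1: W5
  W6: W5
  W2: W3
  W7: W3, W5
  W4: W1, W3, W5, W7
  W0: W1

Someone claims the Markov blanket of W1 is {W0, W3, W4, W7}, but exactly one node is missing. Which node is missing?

W5

W1 has children W0, W4.
W1 has parent W5.
Co-parents of W1 (other parents of its children):
  W4's other parents are W3, W5, W7.
  W0: no additional parents.
MB(W1) = {W0, W3, W4, W5, W7}.
Comparing with the claimed set, W5 is missing.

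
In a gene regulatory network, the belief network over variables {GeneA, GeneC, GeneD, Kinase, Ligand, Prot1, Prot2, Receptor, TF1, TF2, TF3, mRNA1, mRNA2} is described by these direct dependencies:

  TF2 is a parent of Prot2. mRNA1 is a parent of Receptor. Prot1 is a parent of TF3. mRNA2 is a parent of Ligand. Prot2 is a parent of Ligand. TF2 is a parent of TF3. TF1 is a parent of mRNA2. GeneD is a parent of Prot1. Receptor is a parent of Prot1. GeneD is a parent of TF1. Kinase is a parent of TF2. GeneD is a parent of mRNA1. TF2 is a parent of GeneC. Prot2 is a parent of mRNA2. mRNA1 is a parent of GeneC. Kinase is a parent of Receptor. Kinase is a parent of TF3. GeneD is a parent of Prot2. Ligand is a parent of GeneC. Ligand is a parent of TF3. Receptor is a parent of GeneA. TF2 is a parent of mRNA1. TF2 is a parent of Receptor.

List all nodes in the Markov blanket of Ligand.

A node's Markov blanket = Pa ∪ Ch ∪ (parents of Ch other than the node itself).
Ligand has parents Prot2, mRNA2.
Ch(Ligand) = {GeneC, TF3}.
Other parents of Ligand's children:
  GeneC: TF2, mRNA1
  TF3: Kinase, Prot1, TF2
Taking the union gives {GeneC, Kinase, Prot1, Prot2, TF2, TF3, mRNA1, mRNA2}.

{GeneC, Kinase, Prot1, Prot2, TF2, TF3, mRNA1, mRNA2}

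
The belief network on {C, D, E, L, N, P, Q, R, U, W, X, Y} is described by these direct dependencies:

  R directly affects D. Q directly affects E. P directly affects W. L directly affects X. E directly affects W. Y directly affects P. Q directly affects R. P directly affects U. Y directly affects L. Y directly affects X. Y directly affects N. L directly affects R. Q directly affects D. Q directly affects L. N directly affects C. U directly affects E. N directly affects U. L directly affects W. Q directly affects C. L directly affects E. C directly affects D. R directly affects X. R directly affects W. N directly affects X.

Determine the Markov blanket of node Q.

{C, D, E, L, N, R, U, Y}

A node's Markov blanket = Pa ∪ Ch ∪ (parents of Ch other than the node itself).
Q's children: C, D, E, L, R.
Q has no parents.
Other parents of Q's children:
  L also has parent Y.
  parents(E) \ {Q} = {L, U}.
  parents(R) \ {Q} = {L}.
  parents(C) \ {Q} = {N}.
  parents(D) \ {Q} = {C, R}.
MB(Q) = {C, D, E, L, N, R, U, Y}.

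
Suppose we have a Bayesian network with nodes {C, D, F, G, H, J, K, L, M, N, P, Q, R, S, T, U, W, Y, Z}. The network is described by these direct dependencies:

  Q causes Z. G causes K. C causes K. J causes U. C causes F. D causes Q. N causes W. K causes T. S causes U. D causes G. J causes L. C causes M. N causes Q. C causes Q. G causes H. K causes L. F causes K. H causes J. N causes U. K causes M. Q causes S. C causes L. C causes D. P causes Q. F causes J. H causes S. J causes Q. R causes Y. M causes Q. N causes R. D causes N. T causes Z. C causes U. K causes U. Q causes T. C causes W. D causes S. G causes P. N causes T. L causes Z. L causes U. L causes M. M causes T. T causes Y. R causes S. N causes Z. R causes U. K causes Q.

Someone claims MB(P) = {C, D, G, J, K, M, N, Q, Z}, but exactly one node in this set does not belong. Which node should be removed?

Z

By definition, MB(P) is built from P's parents, P's children, and the co-parents of P.
Parents of P: G.
Children of P: Q.
Other parents of P's children:
  Q also has parents C, D, J, K, M, N.
MB(P) = {C, D, G, J, K, M, N, Q}.
Z is neither a parent, child, nor co-parent of P, so it does not belong.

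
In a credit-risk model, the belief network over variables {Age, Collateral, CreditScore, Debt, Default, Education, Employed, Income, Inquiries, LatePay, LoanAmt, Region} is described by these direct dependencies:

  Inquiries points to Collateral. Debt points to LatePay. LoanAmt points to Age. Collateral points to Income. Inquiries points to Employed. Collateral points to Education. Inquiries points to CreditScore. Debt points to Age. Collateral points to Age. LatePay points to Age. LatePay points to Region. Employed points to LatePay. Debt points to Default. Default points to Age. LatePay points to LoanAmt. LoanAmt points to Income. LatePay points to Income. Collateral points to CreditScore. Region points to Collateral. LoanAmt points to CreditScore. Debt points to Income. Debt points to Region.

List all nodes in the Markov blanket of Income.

By definition, MB(Income) is built from Income's parents, Income's children, and the co-parents of Income.
Pa(Income) = {Collateral, Debt, LatePay, LoanAmt}.
Children of Income: none.
With no children, Income has no spouses; the co-parent set is empty.
Union: {Collateral, Debt, LatePay, LoanAmt} ∪ {} ∪ {} = {Collateral, Debt, LatePay, LoanAmt}.

{Collateral, Debt, LatePay, LoanAmt}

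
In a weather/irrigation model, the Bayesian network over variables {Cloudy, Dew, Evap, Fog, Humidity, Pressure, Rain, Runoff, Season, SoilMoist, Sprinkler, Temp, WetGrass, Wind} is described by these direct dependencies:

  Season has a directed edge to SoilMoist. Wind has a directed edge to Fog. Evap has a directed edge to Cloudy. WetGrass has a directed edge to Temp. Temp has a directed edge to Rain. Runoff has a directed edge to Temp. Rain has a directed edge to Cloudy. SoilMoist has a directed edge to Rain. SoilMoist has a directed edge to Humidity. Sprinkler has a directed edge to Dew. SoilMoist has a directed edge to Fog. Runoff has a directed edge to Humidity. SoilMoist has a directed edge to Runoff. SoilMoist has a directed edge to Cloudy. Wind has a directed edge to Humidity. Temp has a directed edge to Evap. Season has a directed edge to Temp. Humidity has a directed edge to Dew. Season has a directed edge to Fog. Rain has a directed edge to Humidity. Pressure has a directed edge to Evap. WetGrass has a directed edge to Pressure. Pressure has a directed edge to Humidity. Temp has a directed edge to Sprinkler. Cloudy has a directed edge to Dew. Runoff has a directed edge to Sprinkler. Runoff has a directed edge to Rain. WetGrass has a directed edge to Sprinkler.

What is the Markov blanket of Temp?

{Evap, Pressure, Rain, Runoff, Season, SoilMoist, Sprinkler, WetGrass}

A node's Markov blanket = Pa ∪ Ch ∪ (parents of Ch other than the node itself).
Temp's parents: Runoff, Season, WetGrass.
Temp's children: Evap, Rain, Sprinkler.
Co-parents of Temp (other parents of its children):
  Rain: Runoff, SoilMoist
  Sprinkler: Runoff, WetGrass
  Evap: Pressure
MB(Temp) = {Evap, Pressure, Rain, Runoff, Season, SoilMoist, Sprinkler, WetGrass}.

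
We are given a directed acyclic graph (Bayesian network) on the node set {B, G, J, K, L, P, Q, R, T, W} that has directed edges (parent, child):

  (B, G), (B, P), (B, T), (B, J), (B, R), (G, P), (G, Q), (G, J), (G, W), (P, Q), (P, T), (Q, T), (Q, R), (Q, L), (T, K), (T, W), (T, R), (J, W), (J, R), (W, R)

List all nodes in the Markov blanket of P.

By definition, MB(P) is built from P's parents, P's children, and the co-parents of P.
Parents of P: B, G.
P's children: Q, T.
Co-parents of P (other parents of its children):
  Q also has parent G.
  T's other parents are B, Q.
MB(P) = {B, G, Q, T}.

{B, G, Q, T}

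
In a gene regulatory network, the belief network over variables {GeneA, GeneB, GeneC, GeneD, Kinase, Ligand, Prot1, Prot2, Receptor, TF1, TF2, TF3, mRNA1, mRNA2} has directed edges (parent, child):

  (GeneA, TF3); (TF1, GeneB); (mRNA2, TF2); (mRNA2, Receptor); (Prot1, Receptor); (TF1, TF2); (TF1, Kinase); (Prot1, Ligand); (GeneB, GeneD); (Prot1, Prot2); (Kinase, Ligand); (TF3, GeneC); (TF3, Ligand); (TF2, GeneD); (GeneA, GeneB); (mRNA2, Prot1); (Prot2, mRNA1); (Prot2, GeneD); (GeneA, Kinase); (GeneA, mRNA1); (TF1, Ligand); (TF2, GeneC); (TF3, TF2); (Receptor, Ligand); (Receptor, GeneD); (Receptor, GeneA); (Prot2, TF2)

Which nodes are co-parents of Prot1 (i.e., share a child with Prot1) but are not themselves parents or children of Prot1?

Children of Prot1: Ligand, Prot2, Receptor.
  Receptor's other parent is mRNA2.
  Prot2: no additional parents.
  parents(Ligand) \ {Prot1} = {Kinase, Receptor, TF1, TF3}.
Excluding nodes already adjacent to Prot1 (Ligand, Prot2, Receptor, mRNA2), the co-parent-only contribution is {Kinase, TF1, TF3}.

{Kinase, TF1, TF3}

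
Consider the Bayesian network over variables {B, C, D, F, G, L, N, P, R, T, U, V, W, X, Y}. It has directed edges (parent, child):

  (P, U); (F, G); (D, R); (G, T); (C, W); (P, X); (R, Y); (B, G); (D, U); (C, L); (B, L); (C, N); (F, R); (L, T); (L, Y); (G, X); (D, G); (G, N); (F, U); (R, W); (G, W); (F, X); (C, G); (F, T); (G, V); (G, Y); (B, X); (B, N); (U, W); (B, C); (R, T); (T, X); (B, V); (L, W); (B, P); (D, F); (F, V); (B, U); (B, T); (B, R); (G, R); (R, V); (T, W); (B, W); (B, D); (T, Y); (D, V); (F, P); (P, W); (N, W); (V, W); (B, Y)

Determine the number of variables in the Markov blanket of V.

12

The Markov blanket of a node is its parents, its children, and the other parents of its children.
Parents of V: B, D, F, G, R.
V's children: W.
Co-parents of V (other parents of its children):
  W also has parents B, C, G, L, N, P, R, T, U.
MB(V) = {B, C, D, F, G, L, N, P, R, T, U, W}, which has 12 nodes.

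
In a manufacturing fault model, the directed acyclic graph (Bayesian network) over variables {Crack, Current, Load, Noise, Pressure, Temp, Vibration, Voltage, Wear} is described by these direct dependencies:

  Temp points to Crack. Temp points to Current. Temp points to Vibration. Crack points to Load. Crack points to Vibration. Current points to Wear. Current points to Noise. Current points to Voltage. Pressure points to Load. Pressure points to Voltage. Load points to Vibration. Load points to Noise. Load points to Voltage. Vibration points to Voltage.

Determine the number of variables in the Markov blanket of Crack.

4

Parents of Crack: Temp.
Ch(Crack) = {Load, Vibration}.
Parents of each child, excluding Crack:
  Load also has parent Pressure.
  Vibration also has parents Load, Temp.
MB(Crack) = {Load, Pressure, Temp, Vibration}, which has 4 nodes.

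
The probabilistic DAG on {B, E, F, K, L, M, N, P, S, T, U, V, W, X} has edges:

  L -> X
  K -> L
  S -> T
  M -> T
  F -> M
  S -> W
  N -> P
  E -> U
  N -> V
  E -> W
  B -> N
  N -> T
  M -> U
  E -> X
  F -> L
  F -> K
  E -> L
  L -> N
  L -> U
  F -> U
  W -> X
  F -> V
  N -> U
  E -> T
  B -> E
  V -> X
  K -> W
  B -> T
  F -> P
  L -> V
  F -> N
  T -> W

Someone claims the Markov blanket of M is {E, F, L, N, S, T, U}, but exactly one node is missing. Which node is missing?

A node's Markov blanket = Pa ∪ Ch ∪ (parents of Ch other than the node itself).
Parents of M: F.
M has children T, U.
Co-parents of M (other parents of its children):
  T also has parents B, E, N, S.
  parents(U) \ {M} = {E, F, L, N}.
MB(M) = {B, E, F, L, N, S, T, U}.
Comparing with the claimed set, B is missing.

B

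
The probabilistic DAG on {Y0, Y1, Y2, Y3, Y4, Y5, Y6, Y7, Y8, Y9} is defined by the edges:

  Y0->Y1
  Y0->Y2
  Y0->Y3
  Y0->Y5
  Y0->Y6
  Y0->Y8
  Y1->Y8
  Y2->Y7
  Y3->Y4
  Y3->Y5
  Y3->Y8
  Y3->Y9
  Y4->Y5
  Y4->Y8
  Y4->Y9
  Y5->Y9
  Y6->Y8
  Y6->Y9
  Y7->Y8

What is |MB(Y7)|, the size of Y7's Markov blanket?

Ch(Y7) = {Y8}.
Y7's parents: Y2.
Other parents of Y7's children:
  Y8: Y0, Y1, Y3, Y4, Y6
MB(Y7) = {Y0, Y1, Y2, Y3, Y4, Y6, Y8}, which has 7 nodes.

7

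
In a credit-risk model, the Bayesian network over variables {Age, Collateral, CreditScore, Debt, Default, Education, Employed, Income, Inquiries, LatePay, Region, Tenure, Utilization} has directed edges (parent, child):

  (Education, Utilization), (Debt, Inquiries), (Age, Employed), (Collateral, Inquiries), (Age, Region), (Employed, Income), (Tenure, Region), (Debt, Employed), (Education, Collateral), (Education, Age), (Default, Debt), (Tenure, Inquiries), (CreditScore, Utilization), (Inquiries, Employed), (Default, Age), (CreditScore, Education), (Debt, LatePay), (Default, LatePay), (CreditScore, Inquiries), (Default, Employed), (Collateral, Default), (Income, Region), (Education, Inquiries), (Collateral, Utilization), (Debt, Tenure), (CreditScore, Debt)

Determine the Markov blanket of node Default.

Parents of Default: Collateral.
Default has children Age, Debt, Employed, LatePay.
Parents of each child, excluding Default:
  parents(Age) \ {Default} = {Education}.
  Debt also has parent CreditScore.
  LatePay's other parent is Debt.
  parents(Employed) \ {Default} = {Age, Debt, Inquiries}.
Union: {Collateral} ∪ {Age, Debt, Employed, LatePay} ∪ {Age, CreditScore, Debt, Education, Inquiries} = {Age, Collateral, CreditScore, Debt, Education, Employed, Inquiries, LatePay}.

{Age, Collateral, CreditScore, Debt, Education, Employed, Inquiries, LatePay}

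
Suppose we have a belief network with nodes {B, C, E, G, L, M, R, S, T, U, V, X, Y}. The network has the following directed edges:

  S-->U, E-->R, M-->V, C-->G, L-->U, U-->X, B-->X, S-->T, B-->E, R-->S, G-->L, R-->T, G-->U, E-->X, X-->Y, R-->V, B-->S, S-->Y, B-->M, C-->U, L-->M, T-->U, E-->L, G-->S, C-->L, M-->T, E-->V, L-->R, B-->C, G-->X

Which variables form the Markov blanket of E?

E's parents: B.
Children of E: L, R, V, X.
Other parents of E's children:
  L also has parents C, G.
  R also has parent L.
  V's other parents are M, R.
  parents(X) \ {E} = {B, G, U}.
Taking the union gives {B, C, G, L, M, R, U, V, X}.

{B, C, G, L, M, R, U, V, X}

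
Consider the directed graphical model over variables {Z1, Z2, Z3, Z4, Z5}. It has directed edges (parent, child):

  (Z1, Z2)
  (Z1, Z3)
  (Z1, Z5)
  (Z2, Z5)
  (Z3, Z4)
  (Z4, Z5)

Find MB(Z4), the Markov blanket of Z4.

{Z1, Z2, Z3, Z5}

Recall MB(v) = parents ∪ children ∪ spouses, where spouses are the other parents of v's children.
Ch(Z4) = {Z5}.
Pa(Z4) = {Z3}.
Parents of each child, excluding Z4:
  Z5 also has parents Z1, Z2.
Union: {Z3} ∪ {Z5} ∪ {Z1, Z2} = {Z1, Z2, Z3, Z5}.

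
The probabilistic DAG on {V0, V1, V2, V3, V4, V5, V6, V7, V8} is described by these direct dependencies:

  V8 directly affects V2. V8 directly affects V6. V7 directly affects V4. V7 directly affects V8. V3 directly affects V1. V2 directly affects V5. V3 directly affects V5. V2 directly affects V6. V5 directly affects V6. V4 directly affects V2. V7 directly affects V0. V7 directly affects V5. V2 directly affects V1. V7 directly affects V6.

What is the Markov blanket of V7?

{V0, V2, V3, V4, V5, V6, V8}

V7 has no parents.
Ch(V7) = {V0, V4, V5, V6, V8}.
Co-parents of V7 (other parents of its children):
  V4 has no other parent.
  V8: no additional parents.
  V5 also has parents V2, V3.
  V6 also has parents V2, V5, V8.
  V0: no additional parents.
MB(V7) = {V0, V2, V3, V4, V5, V6, V8}.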